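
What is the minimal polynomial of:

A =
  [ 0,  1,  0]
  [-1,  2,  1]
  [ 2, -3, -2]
x^3

The characteristic polynomial is χ_A(x) = x^3, so the eigenvalues are known. The minimal polynomial is
  m_A(x) = Π_λ (x − λ)^{k_λ}
where k_λ is the size of the *largest* Jordan block for λ (equivalently, the smallest k with (A − λI)^k v = 0 for every generalised eigenvector v of λ).

  λ = 0: largest Jordan block has size 3, contributing (x − 0)^3

So m_A(x) = x^3 = x^3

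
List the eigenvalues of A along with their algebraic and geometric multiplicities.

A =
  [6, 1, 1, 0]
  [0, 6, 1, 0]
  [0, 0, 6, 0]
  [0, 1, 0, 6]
λ = 6: alg = 4, geom = 2

Step 1 — factor the characteristic polynomial to read off the algebraic multiplicities:
  χ_A(x) = (x - 6)^4

Step 2 — compute geometric multiplicities via the rank-nullity identity g(λ) = n − rank(A − λI):
  rank(A − (6)·I) = 2, so dim ker(A − (6)·I) = n − 2 = 2

Summary:
  λ = 6: algebraic multiplicity = 4, geometric multiplicity = 2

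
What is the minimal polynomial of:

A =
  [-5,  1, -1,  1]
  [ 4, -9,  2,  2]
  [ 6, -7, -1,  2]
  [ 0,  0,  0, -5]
x^3 + 15*x^2 + 75*x + 125

The characteristic polynomial is χ_A(x) = (x + 5)^4, so the eigenvalues are known. The minimal polynomial is
  m_A(x) = Π_λ (x − λ)^{k_λ}
where k_λ is the size of the *largest* Jordan block for λ (equivalently, the smallest k with (A − λI)^k v = 0 for every generalised eigenvector v of λ).

  λ = -5: largest Jordan block has size 3, contributing (x + 5)^3

So m_A(x) = (x + 5)^3 = x^3 + 15*x^2 + 75*x + 125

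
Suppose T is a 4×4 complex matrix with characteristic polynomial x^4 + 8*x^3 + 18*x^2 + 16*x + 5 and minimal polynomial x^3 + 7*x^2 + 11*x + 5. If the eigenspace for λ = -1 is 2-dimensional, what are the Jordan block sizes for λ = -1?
Block sizes for λ = -1: [2, 1]

Step 1 — from the characteristic polynomial, algebraic multiplicity of λ = -1 is 3. From dim ker(T − (-1)·I) = 2, there are exactly 2 Jordan blocks for λ = -1.
Step 2 — from the minimal polynomial, the factor (x + 1)^2 tells us the largest block for λ = -1 has size 2.
Step 3 — with total size 3, 2 blocks, and largest block 2, the block sizes (in nonincreasing order) are [2, 1].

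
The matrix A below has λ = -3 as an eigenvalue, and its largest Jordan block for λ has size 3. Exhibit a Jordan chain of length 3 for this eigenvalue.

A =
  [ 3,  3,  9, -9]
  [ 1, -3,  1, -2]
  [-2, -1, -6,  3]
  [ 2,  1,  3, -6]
A Jordan chain for λ = -3 of length 3:
v_1 = (3, 0, -1, 1)ᵀ
v_2 = (6, 1, -2, 2)ᵀ
v_3 = (1, 0, 0, 0)ᵀ

Let N = A − (-3)·I. We want v_3 with N^3 v_3 = 0 but N^2 v_3 ≠ 0; then v_{j-1} := N · v_j for j = 3, …, 2.

Pick v_3 = (1, 0, 0, 0)ᵀ.
Then v_2 = N · v_3 = (6, 1, -2, 2)ᵀ.
Then v_1 = N · v_2 = (3, 0, -1, 1)ᵀ.

Sanity check: (A − (-3)·I) v_1 = (0, 0, 0, 0)ᵀ = 0. ✓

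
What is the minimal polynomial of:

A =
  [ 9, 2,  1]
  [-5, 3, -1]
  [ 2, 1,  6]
x^3 - 18*x^2 + 108*x - 216

The characteristic polynomial is χ_A(x) = (x - 6)^3, so the eigenvalues are known. The minimal polynomial is
  m_A(x) = Π_λ (x − λ)^{k_λ}
where k_λ is the size of the *largest* Jordan block for λ (equivalently, the smallest k with (A − λI)^k v = 0 for every generalised eigenvector v of λ).

  λ = 6: largest Jordan block has size 3, contributing (x − 6)^3

So m_A(x) = (x - 6)^3 = x^3 - 18*x^2 + 108*x - 216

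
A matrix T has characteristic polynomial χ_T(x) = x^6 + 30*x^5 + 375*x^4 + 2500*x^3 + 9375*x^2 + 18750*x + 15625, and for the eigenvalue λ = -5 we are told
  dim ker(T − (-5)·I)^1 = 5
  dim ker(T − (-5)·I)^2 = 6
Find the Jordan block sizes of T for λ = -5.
Block sizes for λ = -5: [2, 1, 1, 1, 1]

From the dimensions of kernels of powers, the number of Jordan blocks of size at least j is d_j − d_{j−1} where d_j = dim ker(N^j) (with d_0 = 0). Computing the differences gives [5, 1].
The number of blocks of size exactly k is (#blocks of size ≥ k) − (#blocks of size ≥ k + 1), so the partition is: 4 block(s) of size 1, 1 block(s) of size 2.
In nonincreasing order the block sizes are [2, 1, 1, 1, 1].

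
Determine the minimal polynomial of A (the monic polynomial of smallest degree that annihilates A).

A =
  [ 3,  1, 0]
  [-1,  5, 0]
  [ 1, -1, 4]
x^2 - 8*x + 16

The characteristic polynomial is χ_A(x) = (x - 4)^3, so the eigenvalues are known. The minimal polynomial is
  m_A(x) = Π_λ (x − λ)^{k_λ}
where k_λ is the size of the *largest* Jordan block for λ (equivalently, the smallest k with (A − λI)^k v = 0 for every generalised eigenvector v of λ).

  λ = 4: largest Jordan block has size 2, contributing (x − 4)^2

So m_A(x) = (x - 4)^2 = x^2 - 8*x + 16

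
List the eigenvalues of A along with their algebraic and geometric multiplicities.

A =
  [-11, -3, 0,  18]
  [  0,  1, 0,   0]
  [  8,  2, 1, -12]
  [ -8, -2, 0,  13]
λ = 1: alg = 4, geom = 3

Step 1 — factor the characteristic polynomial to read off the algebraic multiplicities:
  χ_A(x) = (x - 1)^4

Step 2 — compute geometric multiplicities via the rank-nullity identity g(λ) = n − rank(A − λI):
  rank(A − (1)·I) = 1, so dim ker(A − (1)·I) = n − 1 = 3

Summary:
  λ = 1: algebraic multiplicity = 4, geometric multiplicity = 3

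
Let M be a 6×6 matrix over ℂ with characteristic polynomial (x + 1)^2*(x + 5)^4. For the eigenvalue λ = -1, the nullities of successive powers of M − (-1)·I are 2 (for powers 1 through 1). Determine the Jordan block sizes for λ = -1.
Block sizes for λ = -1: [1, 1]

From the dimensions of kernels of powers, the number of Jordan blocks of size at least j is d_j − d_{j−1} where d_j = dim ker(N^j) (with d_0 = 0). Computing the differences gives [2].
The number of blocks of size exactly k is (#blocks of size ≥ k) − (#blocks of size ≥ k + 1), so the partition is: 2 block(s) of size 1.
In nonincreasing order the block sizes are [1, 1].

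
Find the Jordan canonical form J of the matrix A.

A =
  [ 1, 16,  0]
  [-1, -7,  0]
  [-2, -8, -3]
J_2(-3) ⊕ J_1(-3)

The characteristic polynomial is
  det(x·I − A) = x^3 + 9*x^2 + 27*x + 27 = (x + 3)^3

Eigenvalues and multiplicities (the geometric multiplicity of λ is n − rank(A − λI), which equals the number of Jordan blocks for λ):
  λ = -3: algebraic multiplicity = 3, geometric multiplicity = 2

Determining the block sizes for each eigenvalue:
  λ = -3: 2 blocks summing to 3 forces exactly one block of size 2 and the rest size 1 → block sizes [2, 1]

Assembling the blocks gives a Jordan form
J =
  [-3,  1,  0]
  [ 0, -3,  0]
  [ 0,  0, -3]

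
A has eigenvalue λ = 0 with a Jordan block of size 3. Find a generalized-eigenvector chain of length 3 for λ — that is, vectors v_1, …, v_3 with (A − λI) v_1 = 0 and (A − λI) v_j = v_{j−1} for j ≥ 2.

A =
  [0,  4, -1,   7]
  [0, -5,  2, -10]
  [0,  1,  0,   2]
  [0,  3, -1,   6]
A Jordan chain for λ = 0 of length 3:
v_1 = (1, 0, 0, 0)ᵀ
v_2 = (-1, 2, 0, -1)ᵀ
v_3 = (0, 0, 1, 0)ᵀ

Let N = A − (0)·I. We want v_3 with N^3 v_3 = 0 but N^2 v_3 ≠ 0; then v_{j-1} := N · v_j for j = 3, …, 2.

Pick v_3 = (0, 0, 1, 0)ᵀ.
Then v_2 = N · v_3 = (-1, 2, 0, -1)ᵀ.
Then v_1 = N · v_2 = (1, 0, 0, 0)ᵀ.

Sanity check: (A − (0)·I) v_1 = (0, 0, 0, 0)ᵀ = 0. ✓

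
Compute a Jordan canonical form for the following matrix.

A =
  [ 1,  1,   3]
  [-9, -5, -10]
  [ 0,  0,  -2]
J_3(-2)

The characteristic polynomial is
  det(x·I − A) = x^3 + 6*x^2 + 12*x + 8 = (x + 2)^3

Eigenvalues and multiplicities (the geometric multiplicity of λ is n − rank(A − λI), which equals the number of Jordan blocks for λ):
  λ = -2: algebraic multiplicity = 3, geometric multiplicity = 1

Determining the block sizes for each eigenvalue:
  λ = -2: one block (gm = 1), so the single block has size am = 3 → block sizes [3]

Assembling the blocks gives a Jordan form
J =
  [-2,  1,  0]
  [ 0, -2,  1]
  [ 0,  0, -2]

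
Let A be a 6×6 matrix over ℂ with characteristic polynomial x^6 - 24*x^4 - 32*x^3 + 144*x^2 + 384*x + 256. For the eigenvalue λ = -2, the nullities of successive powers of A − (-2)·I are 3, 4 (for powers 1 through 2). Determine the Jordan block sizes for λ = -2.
Block sizes for λ = -2: [2, 1, 1]

From the dimensions of kernels of powers, the number of Jordan blocks of size at least j is d_j − d_{j−1} where d_j = dim ker(N^j) (with d_0 = 0). Computing the differences gives [3, 1].
The number of blocks of size exactly k is (#blocks of size ≥ k) − (#blocks of size ≥ k + 1), so the partition is: 2 block(s) of size 1, 1 block(s) of size 2.
In nonincreasing order the block sizes are [2, 1, 1].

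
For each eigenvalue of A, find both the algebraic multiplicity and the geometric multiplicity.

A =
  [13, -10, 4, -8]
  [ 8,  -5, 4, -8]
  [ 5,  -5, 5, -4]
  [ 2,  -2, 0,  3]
λ = 3: alg = 2, geom = 2; λ = 5: alg = 2, geom = 1

Step 1 — factor the characteristic polynomial to read off the algebraic multiplicities:
  χ_A(x) = (x - 5)^2*(x - 3)^2

Step 2 — compute geometric multiplicities via the rank-nullity identity g(λ) = n − rank(A − λI):
  rank(A − (3)·I) = 2, so dim ker(A − (3)·I) = n − 2 = 2
  rank(A − (5)·I) = 3, so dim ker(A − (5)·I) = n − 3 = 1

Summary:
  λ = 3: algebraic multiplicity = 2, geometric multiplicity = 2
  λ = 5: algebraic multiplicity = 2, geometric multiplicity = 1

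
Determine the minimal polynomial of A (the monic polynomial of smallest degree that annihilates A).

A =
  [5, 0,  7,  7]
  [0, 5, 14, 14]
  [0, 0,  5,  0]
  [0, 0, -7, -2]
x^2 - 3*x - 10

The characteristic polynomial is χ_A(x) = (x - 5)^3*(x + 2), so the eigenvalues are known. The minimal polynomial is
  m_A(x) = Π_λ (x − λ)^{k_λ}
where k_λ is the size of the *largest* Jordan block for λ (equivalently, the smallest k with (A − λI)^k v = 0 for every generalised eigenvector v of λ).

  λ = -2: largest Jordan block has size 1, contributing (x + 2)
  λ = 5: largest Jordan block has size 1, contributing (x − 5)

So m_A(x) = (x - 5)*(x + 2) = x^2 - 3*x - 10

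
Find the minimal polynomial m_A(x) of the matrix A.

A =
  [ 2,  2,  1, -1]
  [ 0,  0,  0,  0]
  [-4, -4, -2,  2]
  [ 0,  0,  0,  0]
x^2

The characteristic polynomial is χ_A(x) = x^4, so the eigenvalues are known. The minimal polynomial is
  m_A(x) = Π_λ (x − λ)^{k_λ}
where k_λ is the size of the *largest* Jordan block for λ (equivalently, the smallest k with (A − λI)^k v = 0 for every generalised eigenvector v of λ).

  λ = 0: largest Jordan block has size 2, contributing (x − 0)^2

So m_A(x) = x^2 = x^2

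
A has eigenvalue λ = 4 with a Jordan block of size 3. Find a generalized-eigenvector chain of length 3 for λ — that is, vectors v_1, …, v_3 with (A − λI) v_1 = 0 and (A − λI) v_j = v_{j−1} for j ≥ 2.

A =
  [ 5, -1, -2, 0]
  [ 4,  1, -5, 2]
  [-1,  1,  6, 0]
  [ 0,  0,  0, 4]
A Jordan chain for λ = 4 of length 3:
v_1 = (-1, -3, 1, 0)ᵀ
v_2 = (1, 4, -1, 0)ᵀ
v_3 = (1, 0, 0, 0)ᵀ

Let N = A − (4)·I. We want v_3 with N^3 v_3 = 0 but N^2 v_3 ≠ 0; then v_{j-1} := N · v_j for j = 3, …, 2.

Pick v_3 = (1, 0, 0, 0)ᵀ.
Then v_2 = N · v_3 = (1, 4, -1, 0)ᵀ.
Then v_1 = N · v_2 = (-1, -3, 1, 0)ᵀ.

Sanity check: (A − (4)·I) v_1 = (0, 0, 0, 0)ᵀ = 0. ✓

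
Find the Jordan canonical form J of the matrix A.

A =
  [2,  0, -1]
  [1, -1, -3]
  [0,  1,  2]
J_3(1)

The characteristic polynomial is
  det(x·I − A) = x^3 - 3*x^2 + 3*x - 1 = (x - 1)^3

Eigenvalues and multiplicities (the geometric multiplicity of λ is n − rank(A − λI), which equals the number of Jordan blocks for λ):
  λ = 1: algebraic multiplicity = 3, geometric multiplicity = 1

Determining the block sizes for each eigenvalue:
  λ = 1: one block (gm = 1), so the single block has size am = 3 → block sizes [3]

Assembling the blocks gives a Jordan form
J =
  [1, 1, 0]
  [0, 1, 1]
  [0, 0, 1]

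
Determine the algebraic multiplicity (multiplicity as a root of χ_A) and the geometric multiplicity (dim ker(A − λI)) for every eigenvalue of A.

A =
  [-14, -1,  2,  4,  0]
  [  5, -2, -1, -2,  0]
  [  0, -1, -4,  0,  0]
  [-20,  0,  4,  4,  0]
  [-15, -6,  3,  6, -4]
λ = -4: alg = 5, geom = 3

Step 1 — factor the characteristic polynomial to read off the algebraic multiplicities:
  χ_A(x) = (x + 4)^5

Step 2 — compute geometric multiplicities via the rank-nullity identity g(λ) = n − rank(A − λI):
  rank(A − (-4)·I) = 2, so dim ker(A − (-4)·I) = n − 2 = 3

Summary:
  λ = -4: algebraic multiplicity = 5, geometric multiplicity = 3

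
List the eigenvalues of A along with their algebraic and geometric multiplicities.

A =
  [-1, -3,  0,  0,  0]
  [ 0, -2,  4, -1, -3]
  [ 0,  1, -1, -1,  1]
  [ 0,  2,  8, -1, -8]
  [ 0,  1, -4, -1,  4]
λ = -1: alg = 4, geom = 2; λ = 3: alg = 1, geom = 1

Step 1 — factor the characteristic polynomial to read off the algebraic multiplicities:
  χ_A(x) = (x - 3)*(x + 1)^4

Step 2 — compute geometric multiplicities via the rank-nullity identity g(λ) = n − rank(A − λI):
  rank(A − (-1)·I) = 3, so dim ker(A − (-1)·I) = n − 3 = 2
  rank(A − (3)·I) = 4, so dim ker(A − (3)·I) = n − 4 = 1

Summary:
  λ = -1: algebraic multiplicity = 4, geometric multiplicity = 2
  λ = 3: algebraic multiplicity = 1, geometric multiplicity = 1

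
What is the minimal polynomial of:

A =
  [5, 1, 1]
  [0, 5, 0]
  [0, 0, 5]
x^2 - 10*x + 25

The characteristic polynomial is χ_A(x) = (x - 5)^3, so the eigenvalues are known. The minimal polynomial is
  m_A(x) = Π_λ (x − λ)^{k_λ}
where k_λ is the size of the *largest* Jordan block for λ (equivalently, the smallest k with (A − λI)^k v = 0 for every generalised eigenvector v of λ).

  λ = 5: largest Jordan block has size 2, contributing (x − 5)^2

So m_A(x) = (x - 5)^2 = x^2 - 10*x + 25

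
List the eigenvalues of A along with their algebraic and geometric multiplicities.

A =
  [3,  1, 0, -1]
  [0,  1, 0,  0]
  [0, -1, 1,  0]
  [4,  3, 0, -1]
λ = 1: alg = 4, geom = 2

Step 1 — factor the characteristic polynomial to read off the algebraic multiplicities:
  χ_A(x) = (x - 1)^4

Step 2 — compute geometric multiplicities via the rank-nullity identity g(λ) = n − rank(A − λI):
  rank(A − (1)·I) = 2, so dim ker(A − (1)·I) = n − 2 = 2

Summary:
  λ = 1: algebraic multiplicity = 4, geometric multiplicity = 2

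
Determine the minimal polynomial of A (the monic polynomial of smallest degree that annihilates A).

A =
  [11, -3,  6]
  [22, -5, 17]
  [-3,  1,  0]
x^3 - 6*x^2 + 12*x - 8

The characteristic polynomial is χ_A(x) = (x - 2)^3, so the eigenvalues are known. The minimal polynomial is
  m_A(x) = Π_λ (x − λ)^{k_λ}
where k_λ is the size of the *largest* Jordan block for λ (equivalently, the smallest k with (A − λI)^k v = 0 for every generalised eigenvector v of λ).

  λ = 2: largest Jordan block has size 3, contributing (x − 2)^3

So m_A(x) = (x - 2)^3 = x^3 - 6*x^2 + 12*x - 8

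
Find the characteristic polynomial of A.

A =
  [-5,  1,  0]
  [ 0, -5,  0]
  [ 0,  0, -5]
x^3 + 15*x^2 + 75*x + 125

Expanding det(x·I − A) (e.g. by cofactor expansion or by noting that A is similar to its Jordan form J, which has the same characteristic polynomial as A) gives
  χ_A(x) = x^3 + 15*x^2 + 75*x + 125
which factors as (x + 5)^3. The eigenvalues (with algebraic multiplicities) are λ = -5 with multiplicity 3.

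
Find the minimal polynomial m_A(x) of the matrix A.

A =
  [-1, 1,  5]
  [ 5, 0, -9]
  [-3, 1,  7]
x^3 - 6*x^2 + 12*x - 8

The characteristic polynomial is χ_A(x) = (x - 2)^3, so the eigenvalues are known. The minimal polynomial is
  m_A(x) = Π_λ (x − λ)^{k_λ}
where k_λ is the size of the *largest* Jordan block for λ (equivalently, the smallest k with (A − λI)^k v = 0 for every generalised eigenvector v of λ).

  λ = 2: largest Jordan block has size 3, contributing (x − 2)^3

So m_A(x) = (x - 2)^3 = x^3 - 6*x^2 + 12*x - 8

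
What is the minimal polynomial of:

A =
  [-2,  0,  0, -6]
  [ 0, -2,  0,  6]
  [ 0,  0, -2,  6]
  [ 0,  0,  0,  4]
x^2 - 2*x - 8

The characteristic polynomial is χ_A(x) = (x - 4)*(x + 2)^3, so the eigenvalues are known. The minimal polynomial is
  m_A(x) = Π_λ (x − λ)^{k_λ}
where k_λ is the size of the *largest* Jordan block for λ (equivalently, the smallest k with (A − λI)^k v = 0 for every generalised eigenvector v of λ).

  λ = -2: largest Jordan block has size 1, contributing (x + 2)
  λ = 4: largest Jordan block has size 1, contributing (x − 4)

So m_A(x) = (x - 4)*(x + 2) = x^2 - 2*x - 8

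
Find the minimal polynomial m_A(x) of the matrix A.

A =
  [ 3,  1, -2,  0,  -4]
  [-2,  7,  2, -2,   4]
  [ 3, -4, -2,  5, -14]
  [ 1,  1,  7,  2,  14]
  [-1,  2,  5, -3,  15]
x^2 - 10*x + 25

The characteristic polynomial is χ_A(x) = (x - 5)^5, so the eigenvalues are known. The minimal polynomial is
  m_A(x) = Π_λ (x − λ)^{k_λ}
where k_λ is the size of the *largest* Jordan block for λ (equivalently, the smallest k with (A − λI)^k v = 0 for every generalised eigenvector v of λ).

  λ = 5: largest Jordan block has size 2, contributing (x − 5)^2

So m_A(x) = (x - 5)^2 = x^2 - 10*x + 25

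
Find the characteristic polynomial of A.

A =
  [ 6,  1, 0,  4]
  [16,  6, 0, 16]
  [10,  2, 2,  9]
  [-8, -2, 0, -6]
x^4 - 8*x^3 + 24*x^2 - 32*x + 16

Expanding det(x·I − A) (e.g. by cofactor expansion or by noting that A is similar to its Jordan form J, which has the same characteristic polynomial as A) gives
  χ_A(x) = x^4 - 8*x^3 + 24*x^2 - 32*x + 16
which factors as (x - 2)^4. The eigenvalues (with algebraic multiplicities) are λ = 2 with multiplicity 4.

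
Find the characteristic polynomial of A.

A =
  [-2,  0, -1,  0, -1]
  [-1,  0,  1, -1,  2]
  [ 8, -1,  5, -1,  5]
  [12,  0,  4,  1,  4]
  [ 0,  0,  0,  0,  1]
x^5 - 5*x^4 + 10*x^3 - 10*x^2 + 5*x - 1

Expanding det(x·I − A) (e.g. by cofactor expansion or by noting that A is similar to its Jordan form J, which has the same characteristic polynomial as A) gives
  χ_A(x) = x^5 - 5*x^4 + 10*x^3 - 10*x^2 + 5*x - 1
which factors as (x - 1)^5. The eigenvalues (with algebraic multiplicities) are λ = 1 with multiplicity 5.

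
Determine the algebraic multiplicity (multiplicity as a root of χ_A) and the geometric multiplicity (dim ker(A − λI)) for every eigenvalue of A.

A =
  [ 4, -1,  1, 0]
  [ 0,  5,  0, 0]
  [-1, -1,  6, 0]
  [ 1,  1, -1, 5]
λ = 5: alg = 4, geom = 3

Step 1 — factor the characteristic polynomial to read off the algebraic multiplicities:
  χ_A(x) = (x - 5)^4

Step 2 — compute geometric multiplicities via the rank-nullity identity g(λ) = n − rank(A − λI):
  rank(A − (5)·I) = 1, so dim ker(A − (5)·I) = n − 1 = 3

Summary:
  λ = 5: algebraic multiplicity = 4, geometric multiplicity = 3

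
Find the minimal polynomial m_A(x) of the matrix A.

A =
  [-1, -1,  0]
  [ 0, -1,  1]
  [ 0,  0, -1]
x^3 + 3*x^2 + 3*x + 1

The characteristic polynomial is χ_A(x) = (x + 1)^3, so the eigenvalues are known. The minimal polynomial is
  m_A(x) = Π_λ (x − λ)^{k_λ}
where k_λ is the size of the *largest* Jordan block for λ (equivalently, the smallest k with (A − λI)^k v = 0 for every generalised eigenvector v of λ).

  λ = -1: largest Jordan block has size 3, contributing (x + 1)^3

So m_A(x) = (x + 1)^3 = x^3 + 3*x^2 + 3*x + 1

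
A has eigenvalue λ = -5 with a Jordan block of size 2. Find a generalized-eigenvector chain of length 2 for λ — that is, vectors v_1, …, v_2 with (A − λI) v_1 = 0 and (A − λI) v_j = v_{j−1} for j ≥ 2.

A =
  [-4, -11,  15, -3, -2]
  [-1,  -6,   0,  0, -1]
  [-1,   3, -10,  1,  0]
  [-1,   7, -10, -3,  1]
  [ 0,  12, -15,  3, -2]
A Jordan chain for λ = -5 of length 2:
v_1 = (1, -1, -1, -1, 0)ᵀ
v_2 = (1, 0, 0, 0, 0)ᵀ

Let N = A − (-5)·I. We want v_2 with N^2 v_2 = 0 but N^1 v_2 ≠ 0; then v_{j-1} := N · v_j for j = 2, …, 2.

Pick v_2 = (1, 0, 0, 0, 0)ᵀ.
Then v_1 = N · v_2 = (1, -1, -1, -1, 0)ᵀ.

Sanity check: (A − (-5)·I) v_1 = (0, 0, 0, 0, 0)ᵀ = 0. ✓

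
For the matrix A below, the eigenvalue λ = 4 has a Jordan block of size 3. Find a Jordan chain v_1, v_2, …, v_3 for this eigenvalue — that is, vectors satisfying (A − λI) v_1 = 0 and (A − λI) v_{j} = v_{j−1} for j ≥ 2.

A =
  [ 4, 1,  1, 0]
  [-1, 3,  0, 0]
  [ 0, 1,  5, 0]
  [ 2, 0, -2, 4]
A Jordan chain for λ = 4 of length 3:
v_1 = (-1, 1, -1, 0)ᵀ
v_2 = (0, -1, 0, 2)ᵀ
v_3 = (1, 0, 0, 0)ᵀ

Let N = A − (4)·I. We want v_3 with N^3 v_3 = 0 but N^2 v_3 ≠ 0; then v_{j-1} := N · v_j for j = 3, …, 2.

Pick v_3 = (1, 0, 0, 0)ᵀ.
Then v_2 = N · v_3 = (0, -1, 0, 2)ᵀ.
Then v_1 = N · v_2 = (-1, 1, -1, 0)ᵀ.

Sanity check: (A − (4)·I) v_1 = (0, 0, 0, 0)ᵀ = 0. ✓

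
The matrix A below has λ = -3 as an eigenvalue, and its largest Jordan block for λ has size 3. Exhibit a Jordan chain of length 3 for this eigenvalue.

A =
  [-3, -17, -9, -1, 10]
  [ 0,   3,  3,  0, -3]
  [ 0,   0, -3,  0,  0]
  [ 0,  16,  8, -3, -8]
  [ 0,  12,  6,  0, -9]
A Jordan chain for λ = -3 of length 3:
v_1 = (2, 0, 0, 0, 0)ᵀ
v_2 = (-17, 6, 0, 16, 12)ᵀ
v_3 = (0, 1, 0, 0, 0)ᵀ

Let N = A − (-3)·I. We want v_3 with N^3 v_3 = 0 but N^2 v_3 ≠ 0; then v_{j-1} := N · v_j for j = 3, …, 2.

Pick v_3 = (0, 1, 0, 0, 0)ᵀ.
Then v_2 = N · v_3 = (-17, 6, 0, 16, 12)ᵀ.
Then v_1 = N · v_2 = (2, 0, 0, 0, 0)ᵀ.

Sanity check: (A − (-3)·I) v_1 = (0, 0, 0, 0, 0)ᵀ = 0. ✓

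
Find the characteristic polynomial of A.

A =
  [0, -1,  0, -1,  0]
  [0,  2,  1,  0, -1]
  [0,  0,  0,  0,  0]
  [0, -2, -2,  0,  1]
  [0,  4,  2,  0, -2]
x^5

Expanding det(x·I − A) (e.g. by cofactor expansion or by noting that A is similar to its Jordan form J, which has the same characteristic polynomial as A) gives
  χ_A(x) = x^5
which factors as x^5. The eigenvalues (with algebraic multiplicities) are λ = 0 with multiplicity 5.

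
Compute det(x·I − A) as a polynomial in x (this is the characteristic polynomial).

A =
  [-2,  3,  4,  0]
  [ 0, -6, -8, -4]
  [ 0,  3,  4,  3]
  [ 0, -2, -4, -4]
x^4 + 8*x^3 + 24*x^2 + 32*x + 16

Expanding det(x·I − A) (e.g. by cofactor expansion or by noting that A is similar to its Jordan form J, which has the same characteristic polynomial as A) gives
  χ_A(x) = x^4 + 8*x^3 + 24*x^2 + 32*x + 16
which factors as (x + 2)^4. The eigenvalues (with algebraic multiplicities) are λ = -2 with multiplicity 4.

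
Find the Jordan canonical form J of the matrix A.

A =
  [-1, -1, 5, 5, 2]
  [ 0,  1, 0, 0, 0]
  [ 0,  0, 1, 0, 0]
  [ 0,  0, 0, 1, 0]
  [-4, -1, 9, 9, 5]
J_2(1) ⊕ J_1(1) ⊕ J_1(1) ⊕ J_1(3)

The characteristic polynomial is
  det(x·I − A) = x^5 - 7*x^4 + 18*x^3 - 22*x^2 + 13*x - 3 = (x - 3)*(x - 1)^4

Eigenvalues and multiplicities (the geometric multiplicity of λ is n − rank(A − λI), which equals the number of Jordan blocks for λ):
  λ = 1: algebraic multiplicity = 4, geometric multiplicity = 3
  λ = 3: algebraic multiplicity = 1, geometric multiplicity = 1

Determining the block sizes for each eigenvalue:
  λ = 1: 3 blocks summing to 4 forces exactly one block of size 2 and the rest size 1 → block sizes [2, 1, 1]
  λ = 3: one block (gm = 1), so the single block has size am = 1 → block sizes [1]

Assembling the blocks gives a Jordan form
J =
  [1, 1, 0, 0, 0]
  [0, 1, 0, 0, 0]
  [0, 0, 1, 0, 0]
  [0, 0, 0, 1, 0]
  [0, 0, 0, 0, 3]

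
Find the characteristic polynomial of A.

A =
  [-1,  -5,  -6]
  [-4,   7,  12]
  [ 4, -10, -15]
x^3 + 9*x^2 + 27*x + 27

Expanding det(x·I − A) (e.g. by cofactor expansion or by noting that A is similar to its Jordan form J, which has the same characteristic polynomial as A) gives
  χ_A(x) = x^3 + 9*x^2 + 27*x + 27
which factors as (x + 3)^3. The eigenvalues (with algebraic multiplicities) are λ = -3 with multiplicity 3.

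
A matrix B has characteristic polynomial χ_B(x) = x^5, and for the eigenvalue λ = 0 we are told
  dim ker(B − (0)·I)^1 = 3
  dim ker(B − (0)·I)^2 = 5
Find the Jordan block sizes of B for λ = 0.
Block sizes for λ = 0: [2, 2, 1]

From the dimensions of kernels of powers, the number of Jordan blocks of size at least j is d_j − d_{j−1} where d_j = dim ker(N^j) (with d_0 = 0). Computing the differences gives [3, 2].
The number of blocks of size exactly k is (#blocks of size ≥ k) − (#blocks of size ≥ k + 1), so the partition is: 1 block(s) of size 1, 2 block(s) of size 2.
In nonincreasing order the block sizes are [2, 2, 1].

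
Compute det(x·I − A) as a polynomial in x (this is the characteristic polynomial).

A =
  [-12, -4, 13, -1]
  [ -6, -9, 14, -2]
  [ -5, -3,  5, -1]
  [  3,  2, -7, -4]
x^4 + 20*x^3 + 150*x^2 + 500*x + 625

Expanding det(x·I − A) (e.g. by cofactor expansion or by noting that A is similar to its Jordan form J, which has the same characteristic polynomial as A) gives
  χ_A(x) = x^4 + 20*x^3 + 150*x^2 + 500*x + 625
which factors as (x + 5)^4. The eigenvalues (with algebraic multiplicities) are λ = -5 with multiplicity 4.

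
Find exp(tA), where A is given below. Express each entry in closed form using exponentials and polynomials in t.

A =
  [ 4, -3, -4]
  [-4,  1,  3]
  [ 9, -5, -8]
e^{tA} =
  [t^2*exp(-t)/2 + 5*t*exp(-t) + exp(-t), -t^2*exp(-t)/2 - 3*t*exp(-t), -t^2*exp(-t)/2 - 4*t*exp(-t)]
  [-t^2*exp(-t)/2 - 4*t*exp(-t), t^2*exp(-t)/2 + 2*t*exp(-t) + exp(-t), t^2*exp(-t)/2 + 3*t*exp(-t)]
  [t^2*exp(-t) + 9*t*exp(-t), -t^2*exp(-t) - 5*t*exp(-t), -t^2*exp(-t) - 7*t*exp(-t) + exp(-t)]

Strategy: write A = P · J · P⁻¹ where J is a Jordan canonical form, so e^{tA} = P · e^{tJ} · P⁻¹, and e^{tJ} can be computed block-by-block.

A has Jordan form
J =
  [-1,  1,  0]
  [ 0, -1,  1]
  [ 0,  0, -1]
(up to reordering of blocks).

Per-block formulas:
  For a 3×3 Jordan block J_3(-1): exp(t · J_3(-1)) = e^(-1t)·(I + t·N + (t^2/2)·N^2), where N is the 3×3 nilpotent shift.

After assembling e^{tJ} and conjugating by P, we get:

e^{tA} =
  [t^2*exp(-t)/2 + 5*t*exp(-t) + exp(-t), -t^2*exp(-t)/2 - 3*t*exp(-t), -t^2*exp(-t)/2 - 4*t*exp(-t)]
  [-t^2*exp(-t)/2 - 4*t*exp(-t), t^2*exp(-t)/2 + 2*t*exp(-t) + exp(-t), t^2*exp(-t)/2 + 3*t*exp(-t)]
  [t^2*exp(-t) + 9*t*exp(-t), -t^2*exp(-t) - 5*t*exp(-t), -t^2*exp(-t) - 7*t*exp(-t) + exp(-t)]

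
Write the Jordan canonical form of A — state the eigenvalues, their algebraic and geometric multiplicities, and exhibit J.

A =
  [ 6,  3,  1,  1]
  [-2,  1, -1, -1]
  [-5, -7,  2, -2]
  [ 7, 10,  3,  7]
J_2(4) ⊕ J_2(4)

The characteristic polynomial is
  det(x·I − A) = x^4 - 16*x^3 + 96*x^2 - 256*x + 256 = (x - 4)^4

Eigenvalues and multiplicities (the geometric multiplicity of λ is n − rank(A − λI), which equals the number of Jordan blocks for λ):
  λ = 4: algebraic multiplicity = 4, geometric multiplicity = 2

Determining the block sizes for each eigenvalue:
  λ = 4: with am = 4 and gm = 2, the partition is not yet determined (e.g. several partitions of 4 into 2 parts exist). Let N = A − (4)·I. Computing rank(N^1) = 2, rank(N^2) = 0; the number of blocks of size ≥ j is rank(N^{j−1}) − rank(N^j), giving [2, 2]. So we have 2 block(s) of size 2 → block sizes [2, 2]

Assembling the blocks gives a Jordan form
J =
  [4, 1, 0, 0]
  [0, 4, 0, 0]
  [0, 0, 4, 1]
  [0, 0, 0, 4]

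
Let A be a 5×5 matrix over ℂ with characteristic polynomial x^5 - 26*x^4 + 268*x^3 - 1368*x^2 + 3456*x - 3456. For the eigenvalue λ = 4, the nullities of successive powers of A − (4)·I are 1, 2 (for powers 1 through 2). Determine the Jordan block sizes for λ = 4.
Block sizes for λ = 4: [2]

From the dimensions of kernels of powers, the number of Jordan blocks of size at least j is d_j − d_{j−1} where d_j = dim ker(N^j) (with d_0 = 0). Computing the differences gives [1, 1].
The number of blocks of size exactly k is (#blocks of size ≥ k) − (#blocks of size ≥ k + 1), so the partition is: 1 block(s) of size 2.
In nonincreasing order the block sizes are [2].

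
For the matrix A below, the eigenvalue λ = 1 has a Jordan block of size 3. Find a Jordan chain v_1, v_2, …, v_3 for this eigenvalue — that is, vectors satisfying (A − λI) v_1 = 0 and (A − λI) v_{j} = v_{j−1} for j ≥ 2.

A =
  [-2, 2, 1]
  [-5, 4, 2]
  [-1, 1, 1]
A Jordan chain for λ = 1 of length 3:
v_1 = (-2, -2, -2)ᵀ
v_2 = (-3, -5, -1)ᵀ
v_3 = (1, 0, 0)ᵀ

Let N = A − (1)·I. We want v_3 with N^3 v_3 = 0 but N^2 v_3 ≠ 0; then v_{j-1} := N · v_j for j = 3, …, 2.

Pick v_3 = (1, 0, 0)ᵀ.
Then v_2 = N · v_3 = (-3, -5, -1)ᵀ.
Then v_1 = N · v_2 = (-2, -2, -2)ᵀ.

Sanity check: (A − (1)·I) v_1 = (0, 0, 0)ᵀ = 0. ✓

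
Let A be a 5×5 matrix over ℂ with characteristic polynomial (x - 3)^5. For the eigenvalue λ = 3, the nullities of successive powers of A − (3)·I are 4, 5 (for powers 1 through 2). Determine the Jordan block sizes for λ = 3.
Block sizes for λ = 3: [2, 1, 1, 1]

From the dimensions of kernels of powers, the number of Jordan blocks of size at least j is d_j − d_{j−1} where d_j = dim ker(N^j) (with d_0 = 0). Computing the differences gives [4, 1].
The number of blocks of size exactly k is (#blocks of size ≥ k) − (#blocks of size ≥ k + 1), so the partition is: 3 block(s) of size 1, 1 block(s) of size 2.
In nonincreasing order the block sizes are [2, 1, 1, 1].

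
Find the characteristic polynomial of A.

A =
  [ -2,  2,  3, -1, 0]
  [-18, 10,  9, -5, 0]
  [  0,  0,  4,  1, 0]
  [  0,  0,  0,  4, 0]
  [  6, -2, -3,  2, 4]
x^5 - 20*x^4 + 160*x^3 - 640*x^2 + 1280*x - 1024

Expanding det(x·I − A) (e.g. by cofactor expansion or by noting that A is similar to its Jordan form J, which has the same characteristic polynomial as A) gives
  χ_A(x) = x^5 - 20*x^4 + 160*x^3 - 640*x^2 + 1280*x - 1024
which factors as (x - 4)^5. The eigenvalues (with algebraic multiplicities) are λ = 4 with multiplicity 5.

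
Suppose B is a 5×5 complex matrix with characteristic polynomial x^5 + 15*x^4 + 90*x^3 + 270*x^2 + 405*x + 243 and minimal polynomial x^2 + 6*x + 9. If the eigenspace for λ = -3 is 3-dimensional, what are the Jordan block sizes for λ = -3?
Block sizes for λ = -3: [2, 2, 1]

Step 1 — from the characteristic polynomial, algebraic multiplicity of λ = -3 is 5. From dim ker(B − (-3)·I) = 3, there are exactly 3 Jordan blocks for λ = -3.
Step 2 — from the minimal polynomial, the factor (x + 3)^2 tells us the largest block for λ = -3 has size 2.
Step 3 — with total size 5, 3 blocks, and largest block 2, the block sizes (in nonincreasing order) are [2, 2, 1].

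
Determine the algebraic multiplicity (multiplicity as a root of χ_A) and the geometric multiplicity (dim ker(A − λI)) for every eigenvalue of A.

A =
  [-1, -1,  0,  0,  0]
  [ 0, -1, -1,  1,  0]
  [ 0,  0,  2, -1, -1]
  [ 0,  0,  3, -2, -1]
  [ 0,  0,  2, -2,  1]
λ = -1: alg = 3, geom = 1; λ = 1: alg = 2, geom = 1

Step 1 — factor the characteristic polynomial to read off the algebraic multiplicities:
  χ_A(x) = (x - 1)^2*(x + 1)^3

Step 2 — compute geometric multiplicities via the rank-nullity identity g(λ) = n − rank(A − λI):
  rank(A − (-1)·I) = 4, so dim ker(A − (-1)·I) = n − 4 = 1
  rank(A − (1)·I) = 4, so dim ker(A − (1)·I) = n − 4 = 1

Summary:
  λ = -1: algebraic multiplicity = 3, geometric multiplicity = 1
  λ = 1: algebraic multiplicity = 2, geometric multiplicity = 1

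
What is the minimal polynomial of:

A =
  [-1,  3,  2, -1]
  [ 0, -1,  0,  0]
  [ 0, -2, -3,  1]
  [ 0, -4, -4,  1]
x^2 + 2*x + 1

The characteristic polynomial is χ_A(x) = (x + 1)^4, so the eigenvalues are known. The minimal polynomial is
  m_A(x) = Π_λ (x − λ)^{k_λ}
where k_λ is the size of the *largest* Jordan block for λ (equivalently, the smallest k with (A − λI)^k v = 0 for every generalised eigenvector v of λ).

  λ = -1: largest Jordan block has size 2, contributing (x + 1)^2

So m_A(x) = (x + 1)^2 = x^2 + 2*x + 1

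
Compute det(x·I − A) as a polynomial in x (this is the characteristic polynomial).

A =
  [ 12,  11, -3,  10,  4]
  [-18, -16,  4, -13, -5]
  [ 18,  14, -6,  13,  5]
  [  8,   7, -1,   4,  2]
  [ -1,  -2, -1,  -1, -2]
x^5 + 8*x^4 + 25*x^3 + 38*x^2 + 28*x + 8

Expanding det(x·I − A) (e.g. by cofactor expansion or by noting that A is similar to its Jordan form J, which has the same characteristic polynomial as A) gives
  χ_A(x) = x^5 + 8*x^4 + 25*x^3 + 38*x^2 + 28*x + 8
which factors as (x + 1)^2*(x + 2)^3. The eigenvalues (with algebraic multiplicities) are λ = -2 with multiplicity 3, λ = -1 with multiplicity 2.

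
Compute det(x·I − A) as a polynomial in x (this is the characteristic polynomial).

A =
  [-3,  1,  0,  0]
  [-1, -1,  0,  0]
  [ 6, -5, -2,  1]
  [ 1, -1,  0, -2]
x^4 + 8*x^3 + 24*x^2 + 32*x + 16

Expanding det(x·I − A) (e.g. by cofactor expansion or by noting that A is similar to its Jordan form J, which has the same characteristic polynomial as A) gives
  χ_A(x) = x^4 + 8*x^3 + 24*x^2 + 32*x + 16
which factors as (x + 2)^4. The eigenvalues (with algebraic multiplicities) are λ = -2 with multiplicity 4.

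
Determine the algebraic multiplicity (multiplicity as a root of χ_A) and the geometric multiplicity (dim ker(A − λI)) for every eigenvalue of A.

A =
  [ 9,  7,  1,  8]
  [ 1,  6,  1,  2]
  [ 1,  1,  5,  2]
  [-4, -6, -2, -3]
λ = 4: alg = 3, geom = 1; λ = 5: alg = 1, geom = 1

Step 1 — factor the characteristic polynomial to read off the algebraic multiplicities:
  χ_A(x) = (x - 5)*(x - 4)^3

Step 2 — compute geometric multiplicities via the rank-nullity identity g(λ) = n − rank(A − λI):
  rank(A − (4)·I) = 3, so dim ker(A − (4)·I) = n − 3 = 1
  rank(A − (5)·I) = 3, so dim ker(A − (5)·I) = n − 3 = 1

Summary:
  λ = 4: algebraic multiplicity = 3, geometric multiplicity = 1
  λ = 5: algebraic multiplicity = 1, geometric multiplicity = 1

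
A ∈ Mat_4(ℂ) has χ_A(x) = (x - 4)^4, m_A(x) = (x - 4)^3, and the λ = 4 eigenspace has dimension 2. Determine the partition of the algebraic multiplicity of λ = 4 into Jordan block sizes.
Block sizes for λ = 4: [3, 1]

Step 1 — from the characteristic polynomial, algebraic multiplicity of λ = 4 is 4. From dim ker(A − (4)·I) = 2, there are exactly 2 Jordan blocks for λ = 4.
Step 2 — from the minimal polynomial, the factor (x − 4)^3 tells us the largest block for λ = 4 has size 3.
Step 3 — with total size 4, 2 blocks, and largest block 3, the block sizes (in nonincreasing order) are [3, 1].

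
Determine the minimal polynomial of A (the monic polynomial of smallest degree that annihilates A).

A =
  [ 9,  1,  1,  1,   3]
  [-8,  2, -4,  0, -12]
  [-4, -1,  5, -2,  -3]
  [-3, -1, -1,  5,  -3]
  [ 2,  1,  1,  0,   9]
x^2 - 12*x + 36

The characteristic polynomial is χ_A(x) = (x - 6)^5, so the eigenvalues are known. The minimal polynomial is
  m_A(x) = Π_λ (x − λ)^{k_λ}
where k_λ is the size of the *largest* Jordan block for λ (equivalently, the smallest k with (A − λI)^k v = 0 for every generalised eigenvector v of λ).

  λ = 6: largest Jordan block has size 2, contributing (x − 6)^2

So m_A(x) = (x - 6)^2 = x^2 - 12*x + 36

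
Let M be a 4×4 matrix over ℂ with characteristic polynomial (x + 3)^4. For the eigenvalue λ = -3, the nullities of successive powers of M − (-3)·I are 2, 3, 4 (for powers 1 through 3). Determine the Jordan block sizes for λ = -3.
Block sizes for λ = -3: [3, 1]

From the dimensions of kernels of powers, the number of Jordan blocks of size at least j is d_j − d_{j−1} where d_j = dim ker(N^j) (with d_0 = 0). Computing the differences gives [2, 1, 1].
The number of blocks of size exactly k is (#blocks of size ≥ k) − (#blocks of size ≥ k + 1), so the partition is: 1 block(s) of size 1, 1 block(s) of size 3.
In nonincreasing order the block sizes are [3, 1].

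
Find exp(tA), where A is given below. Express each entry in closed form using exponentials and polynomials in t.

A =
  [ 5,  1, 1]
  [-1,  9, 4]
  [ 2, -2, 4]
e^{tA} =
  [t^2*exp(6*t) - t*exp(6*t) + exp(6*t), t*exp(6*t), t^2*exp(6*t)/2 + t*exp(6*t)]
  [3*t^2*exp(6*t) - t*exp(6*t), 3*t*exp(6*t) + exp(6*t), 3*t^2*exp(6*t)/2 + 4*t*exp(6*t)]
  [-2*t^2*exp(6*t) + 2*t*exp(6*t), -2*t*exp(6*t), -t^2*exp(6*t) - 2*t*exp(6*t) + exp(6*t)]

Strategy: write A = P · J · P⁻¹ where J is a Jordan canonical form, so e^{tA} = P · e^{tJ} · P⁻¹, and e^{tJ} can be computed block-by-block.

A has Jordan form
J =
  [6, 1, 0]
  [0, 6, 1]
  [0, 0, 6]
(up to reordering of blocks).

Per-block formulas:
  For a 3×3 Jordan block J_3(6): exp(t · J_3(6)) = e^(6t)·(I + t·N + (t^2/2)·N^2), where N is the 3×3 nilpotent shift.

After assembling e^{tJ} and conjugating by P, we get:

e^{tA} =
  [t^2*exp(6*t) - t*exp(6*t) + exp(6*t), t*exp(6*t), t^2*exp(6*t)/2 + t*exp(6*t)]
  [3*t^2*exp(6*t) - t*exp(6*t), 3*t*exp(6*t) + exp(6*t), 3*t^2*exp(6*t)/2 + 4*t*exp(6*t)]
  [-2*t^2*exp(6*t) + 2*t*exp(6*t), -2*t*exp(6*t), -t^2*exp(6*t) - 2*t*exp(6*t) + exp(6*t)]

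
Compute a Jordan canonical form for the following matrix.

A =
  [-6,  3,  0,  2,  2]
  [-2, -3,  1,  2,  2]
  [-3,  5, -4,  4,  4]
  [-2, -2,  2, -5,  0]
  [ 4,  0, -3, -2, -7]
J_3(-5) ⊕ J_1(-5) ⊕ J_1(-5)

The characteristic polynomial is
  det(x·I − A) = x^5 + 25*x^4 + 250*x^3 + 1250*x^2 + 3125*x + 3125 = (x + 5)^5

Eigenvalues and multiplicities (the geometric multiplicity of λ is n − rank(A − λI), which equals the number of Jordan blocks for λ):
  λ = -5: algebraic multiplicity = 5, geometric multiplicity = 3

Determining the block sizes for each eigenvalue:
  λ = -5: with am = 5 and gm = 3, the partition is not yet determined (e.g. several partitions of 5 into 3 parts exist). Let N = A − (-5)·I. Computing rank(N^1) = 2, rank(N^2) = 1, rank(N^3) = 0; the number of blocks of size ≥ j is rank(N^{j−1}) − rank(N^j), giving [3, 1, 1]. So we have 1 block(s) of size 3, 2 block(s) of size 1 → block sizes [3, 1, 1]

Assembling the blocks gives a Jordan form
J =
  [-5,  1,  0,  0,  0]
  [ 0, -5,  1,  0,  0]
  [ 0,  0, -5,  0,  0]
  [ 0,  0,  0, -5,  0]
  [ 0,  0,  0,  0, -5]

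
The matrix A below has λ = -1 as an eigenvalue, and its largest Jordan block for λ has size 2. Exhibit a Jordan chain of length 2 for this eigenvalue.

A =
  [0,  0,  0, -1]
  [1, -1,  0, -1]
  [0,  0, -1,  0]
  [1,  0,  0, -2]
A Jordan chain for λ = -1 of length 2:
v_1 = (1, 1, 0, 1)ᵀ
v_2 = (1, 0, 0, 0)ᵀ

Let N = A − (-1)·I. We want v_2 with N^2 v_2 = 0 but N^1 v_2 ≠ 0; then v_{j-1} := N · v_j for j = 2, …, 2.

Pick v_2 = (1, 0, 0, 0)ᵀ.
Then v_1 = N · v_2 = (1, 1, 0, 1)ᵀ.

Sanity check: (A − (-1)·I) v_1 = (0, 0, 0, 0)ᵀ = 0. ✓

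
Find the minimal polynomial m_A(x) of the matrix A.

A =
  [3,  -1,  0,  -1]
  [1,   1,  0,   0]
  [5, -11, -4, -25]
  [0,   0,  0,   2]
x^4 - 2*x^3 - 12*x^2 + 40*x - 32

The characteristic polynomial is χ_A(x) = (x - 2)^3*(x + 4), so the eigenvalues are known. The minimal polynomial is
  m_A(x) = Π_λ (x − λ)^{k_λ}
where k_λ is the size of the *largest* Jordan block for λ (equivalently, the smallest k with (A − λI)^k v = 0 for every generalised eigenvector v of λ).

  λ = -4: largest Jordan block has size 1, contributing (x + 4)
  λ = 2: largest Jordan block has size 3, contributing (x − 2)^3

So m_A(x) = (x - 2)^3*(x + 4) = x^4 - 2*x^3 - 12*x^2 + 40*x - 32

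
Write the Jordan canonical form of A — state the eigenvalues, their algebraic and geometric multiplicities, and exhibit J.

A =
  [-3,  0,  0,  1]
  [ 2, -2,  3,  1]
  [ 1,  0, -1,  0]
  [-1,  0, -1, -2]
J_3(-2) ⊕ J_1(-2)

The characteristic polynomial is
  det(x·I − A) = x^4 + 8*x^3 + 24*x^2 + 32*x + 16 = (x + 2)^4

Eigenvalues and multiplicities (the geometric multiplicity of λ is n − rank(A − λI), which equals the number of Jordan blocks for λ):
  λ = -2: algebraic multiplicity = 4, geometric multiplicity = 2

Determining the block sizes for each eigenvalue:
  λ = -2: with am = 4 and gm = 2, the partition is not yet determined (e.g. several partitions of 4 into 2 parts exist). Let N = A − (-2)·I. Computing rank(N^1) = 2, rank(N^2) = 1, rank(N^3) = 0; the number of blocks of size ≥ j is rank(N^{j−1}) − rank(N^j), giving [2, 1, 1]. So we have 1 block(s) of size 3, 1 block(s) of size 1 → block sizes [3, 1]

Assembling the blocks gives a Jordan form
J =
  [-2,  1,  0,  0]
  [ 0, -2,  1,  0]
  [ 0,  0, -2,  0]
  [ 0,  0,  0, -2]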